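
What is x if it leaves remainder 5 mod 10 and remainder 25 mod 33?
25

Using Chinese Remainder Theorem:
M = 10 × 33 = 330
M1 = 33, M2 = 10
y1 = 33^(-1) mod 10 = 7
y2 = 10^(-1) mod 33 = 10
x = (5×33×7 + 25×10×10) mod 330 = 25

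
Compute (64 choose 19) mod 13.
4

Using Lucas' theorem:
Write n=64 and k=19 in base 13:
n in base 13: [4, 12]
k in base 13: [1, 6]
C(64,19) mod 13 = ∏ C(n_i, k_i) mod 13
Digit binomials (mod 13): C(4,1) = 4; C(12,6) = 924 ≡ 1
Product: 4 × 1 = 4 ≡ 4 (mod 13)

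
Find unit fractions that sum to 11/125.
1/12 + 1/215 + 1/64500

Greedy algorithm:
11/125: ceiling(125/11) = 12, use 1/12
7/1500: ceiling(1500/7) = 215, use 1/215
1/64500: ceiling(64500/1) = 64500, use 1/64500
Result: 11/125 = 1/12 + 1/215 + 1/64500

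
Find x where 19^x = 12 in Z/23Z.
16

Baby-step giant-step with step n = ⌈√23⌉ = 5.
Baby steps 19^j mod 23 (j:value) for j=0..4: 0:1, 1:19, 2:16, 3:5, 4:3.
Giant-step multiplier: 19^(-5) ≡ 19^(22-5) = 19^17 ≡ 21 (mod 23).
Giant steps γ_i = 12·21^i mod 23: γ_0=12, γ_1=22, γ_2=2, γ_3=19 (in table at j=1).
x = i·n + j = 3·5 + 1 = 16.
Check: 19^16 ≡ 12 (mod 23).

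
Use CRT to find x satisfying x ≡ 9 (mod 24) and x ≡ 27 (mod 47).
873

Using Chinese Remainder Theorem:
M = 24 × 47 = 1128
M1 = 47, M2 = 24
y1 = 47^(-1) mod 24 = 23
y2 = 24^(-1) mod 47 = 2
x = (9×47×23 + 27×24×2) mod 1128 = 873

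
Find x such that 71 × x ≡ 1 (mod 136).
23

gcd(71, 136) = 1, so the inverse exists.
Extended Euclidean algorithm on (136, 71):
136 = 1 × 71 + 65  ⟹  65 = (1)·136 + (-1)·71
71 = 1 × 65 + 6  ⟹  6 = (-1)·136 + (2)·71
65 = 10 × 6 + 5  ⟹  5 = (11)·136 + (-21)·71
6 = 1 × 5 + 1  ⟹  1 = (-12)·136 + (23)·71
So (23)·71 ≡ 1 (mod 136), i.e. 71^(-1) ≡ 23 (mod 136).
Check: 71 × 23 = 1633 ≡ 1 (mod 136)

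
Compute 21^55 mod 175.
126

Repeated squaring. Binary of 55 = 110111.
21^1 ≡ 21 (mod 175); 21^2 ≡ 91 (mod 175); 21^4 ≡ 56 (mod 175); 21^8 ≡ 161 (mod 175); 21^16 ≡ 21 (mod 175); 21^32 ≡ 91 (mod 175)
21^55 = 21^1 × 21^2 × 21^4 × 21^16 × 21^32 ≡ 126 (mod 175)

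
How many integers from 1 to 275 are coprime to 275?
200

275 = 5^2 × 11
φ(n) = n × ∏(1 - 1/p) for each prime p dividing n
φ(275) = 275 × (1 - 1/5) × (1 - 1/11) = 200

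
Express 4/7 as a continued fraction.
[0; 1, 1, 3]

Euclidean algorithm steps:
4 = 0 × 7 + 4
7 = 1 × 4 + 3
4 = 1 × 3 + 1
3 = 3 × 1 + 0
Continued fraction: [0; 1, 1, 3]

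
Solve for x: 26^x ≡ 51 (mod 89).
25

Baby-step giant-step with step n = ⌈√89⌉ = 10.
Baby steps 26^j mod 89 (j:value) for j=0..9: 0:1, 1:26, 2:53, 3:43, 4:50, 5:54, 6:69, 7:14, 8:8, 9:30.
Giant-step multiplier: 26^(-10) ≡ 26^(88-10) = 26^78 ≡ 72 (mod 89).
Giant steps γ_i = 51·72^i mod 89: γ_0=51, γ_1=23, γ_2=54 (in table at j=5).
x = i·n + j = 2·10 + 5 = 25.
Check: 26^25 ≡ 51 (mod 89).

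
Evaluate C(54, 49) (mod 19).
17

Using Lucas' theorem:
Write n=54 and k=49 in base 19:
n in base 19: [2, 16]
k in base 19: [2, 11]
C(54,49) mod 19 = ∏ C(n_i, k_i) mod 19
Digit binomials (mod 19): C(2,2) = 1; C(16,11) = 4368 ≡ 17
Product: 1 × 17 = 17 ≡ 17 (mod 19)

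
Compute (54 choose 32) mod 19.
18

Using Lucas' theorem:
Write n=54 and k=32 in base 19:
n in base 19: [2, 16]
k in base 19: [1, 13]
C(54,32) mod 19 = ∏ C(n_i, k_i) mod 19
Digit binomials (mod 19): C(2,1) = 2; C(16,13) = 560 ≡ 9
Product: 2 × 9 = 18 ≡ 18 (mod 19)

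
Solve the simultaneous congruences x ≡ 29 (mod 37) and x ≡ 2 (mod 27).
29

Using Chinese Remainder Theorem:
M = 37 × 27 = 999
M1 = 27, M2 = 37
y1 = 27^(-1) mod 37 = 11
y2 = 37^(-1) mod 27 = 19
x = (29×27×11 + 2×37×19) mod 999 = 29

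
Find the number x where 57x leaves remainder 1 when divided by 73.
41

gcd(57, 73) = 1, so the inverse exists.
Extended Euclidean algorithm on (73, 57):
73 = 1 × 57 + 16  ⟹  16 = (1)·73 + (-1)·57
57 = 3 × 16 + 9  ⟹  9 = (-3)·73 + (4)·57
16 = 1 × 9 + 7  ⟹  7 = (4)·73 + (-5)·57
9 = 1 × 7 + 2  ⟹  2 = (-7)·73 + (9)·57
7 = 3 × 2 + 1  ⟹  1 = (25)·73 + (-32)·57
So (-32)·57 ≡ 1 (mod 73), i.e. 57^(-1) ≡ -32 ≡ 41 (mod 73).
Check: 57 × 41 = 2337 ≡ 1 (mod 73)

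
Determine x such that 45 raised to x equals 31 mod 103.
33

Baby-step giant-step with step n = ⌈√103⌉ = 11.
Baby steps 45^j mod 103 (j:value) for j=0..10: 0:1, 1:45, 2:68, 3:73, 4:92, 5:20, 6:76, 7:21, 8:18, 9:89, 10:91.
Giant-step multiplier: 45^(-11) ≡ 45^(102-11) = 45^91 ≡ 70 (mod 103).
Giant steps γ_i = 31·70^i mod 103: γ_0=31, γ_1=7, γ_2=78, γ_3=1 (in table at j=0).
x = i·n + j = 3·11 + 0 = 33.
Check: 45^33 ≡ 31 (mod 103).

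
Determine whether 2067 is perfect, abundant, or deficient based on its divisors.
deficient

Proper divisors of 2067: sum = 1 + 3 + 13 + 39 + 53 + 159 + 689 = 957
Since 957 < 2067, 2067 is deficient.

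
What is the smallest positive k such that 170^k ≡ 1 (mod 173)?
172

173 is prime, so ord(170) divides φ(173) = 172.
Divisors of 172: 1, 2, 4, 43, 86, 172.
Repeated squaring: 170^1 ≡ 170, 170^2 ≡ 9, 170^4 ≡ 81, 170^8 ≡ 160, 170^16 ≡ 169, 170^32 ≡ 16, 170^64 ≡ 83, 170^128 ≡ 142 (mod 173).
Test 170^d mod 173 for each divisor d in increasing order:
170^1 ≡ 170
170^2 ≡ 9
170^4 ≡ 81
170^43 = 170^32·170^8·170^2·170^1 ≡ 80
170^86 = 170^64·170^16·170^4·170^2 ≡ 172
170^172 = 170^128·170^32·170^8·170^4 ≡ 1  ← first divisor giving 1
The order is 172.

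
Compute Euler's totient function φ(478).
238

478 = 2 × 239
φ(n) = n × ∏(1 - 1/p) for each prime p dividing n
φ(478) = 478 × (1 - 1/2) × (1 - 1/239) = 238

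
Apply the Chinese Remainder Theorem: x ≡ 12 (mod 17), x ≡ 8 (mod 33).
437

Using Chinese Remainder Theorem:
M = 17 × 33 = 561
M1 = 33, M2 = 17
y1 = 33^(-1) mod 17 = 16
y2 = 17^(-1) mod 33 = 2
x = (12×33×16 + 8×17×2) mod 561 = 437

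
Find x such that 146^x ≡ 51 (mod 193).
47

Baby-step giant-step with step n = ⌈√193⌉ = 14.
Baby steps 146^j mod 193 (j:value) for j=0..13: 0:1, 1:146, 2:86, 3:11, 4:62, 5:174, 6:121, 7:103, 8:177, 9:173, 10:168, 11:17, 12:166, 13:111.
Giant-step multiplier: 146^(-14) ≡ 146^(192-14) = 146^178 ≡ 32 (mod 193).
Giant steps γ_i = 51·32^i mod 193: γ_0=51, γ_1=88, γ_2=114, γ_3=174 (in table at j=5).
x = i·n + j = 3·14 + 5 = 47.
Check: 146^47 ≡ 51 (mod 193).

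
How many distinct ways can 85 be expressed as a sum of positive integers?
30167357

p(n) counts ways to write n as a sum of positive integers (order ignored).
Euler's pentagonal recurrence: p(k) = p(k-1) + p(k-2) - p(k-5) - p(k-7) + p(k-12) + p(k-15) - ... (offsets j(3j∓1)/2, signs ++--, p(0)=1, p(<0)=0).
DP table for k = 0..84: p(0)=1, p(1)=1, p(2)=2, p(3)=3, p(4)=5, p(5)=7, p(6)=11, p(7)=15, p(8)=22, p(9)=30, p(10)=42, p(11)=56, p(12)=77, p(13)=101, p(14)=135, p(15)=176, p(16)=231, p(17)=297, p(18)=385, p(19)=490, p(20)=627, p(21)=792, p(22)=1002, p(23)=1255, p(24)=1575, p(25)=1958, p(26)=2436, p(27)=3010, p(28)=3718, p(29)=4565, p(30)=5604, p(31)=6842, p(32)=8349, p(33)=10143, p(34)=12310, p(35)=14883, p(36)=17977, p(37)=21637, p(38)=26015, p(39)=31185, p(40)=37338, p(41)=44583, p(42)=53174, p(43)=63261, p(44)=75175, p(45)=89134, p(46)=105558, p(47)=124754, p(48)=147273, p(49)=173525, p(50)=204226, p(51)=239943, p(52)=281589, p(53)=329931, p(54)=386155, p(55)=451276, p(56)=526823, p(57)=614154, p(58)=715220, p(59)=831820, p(60)=966467, p(61)=1121505, p(62)=1300156, p(63)=1505499, p(64)=1741630, p(65)=2012558, p(66)=2323520, p(67)=2679689, p(68)=3087735, p(69)=3554345, p(70)=4087968, p(71)=4697205, p(72)=5392783, p(73)=6185689, p(74)=7089500, p(75)=8118264, p(76)=9289091, p(77)=10619863, p(78)=12132164, p(79)=13848650, p(80)=15796476, p(81)=18004327, p(82)=20506255, p(83)=23338469, p(84)=26543660.
Final step: p(85) = p(84) + p(83) - p(80) - p(78) + p(73) + p(70) - p(63) - p(59) + p(50) + p(45) - p(34) - p(28) + p(15) + p(8)
= 26543660 + 23338469 - 15796476 - 12132164 + 6185689 + 4087968 - 1505499 - 831820 + 204226 + 89134 - 12310 - 3718 + 176 + 22
= 30167357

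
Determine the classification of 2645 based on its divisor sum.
deficient

Proper divisors of 2645: sum = 1 + 5 + 23 + 115 + 529 = 673
Since 673 < 2645, 2645 is deficient.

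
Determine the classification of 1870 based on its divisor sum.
abundant

Proper divisors of 1870: sum = 1 + 2 + 5 + 10 + 11 + 17 + 22 + 34 + 55 + 85 + 110 + 170 + 187 + 374 + 935 = 2018
Since 2018 > 1870, 1870 is abundant.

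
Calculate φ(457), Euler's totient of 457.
456

457 = 457
φ(n) = n × ∏(1 - 1/p) for each prime p dividing n
φ(457) = 457 × (1 - 1/457) = 456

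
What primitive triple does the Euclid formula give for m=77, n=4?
(5913, 616, 5945)

Euclid's formula: a = m² - n², b = 2mn, c = m² + n²
m = 77, n = 4
a = 77² - 4² = 5929 - 16 = 5913
b = 2 × 77 × 4 = 616
c = 77² + 4² = 5929 + 16 = 5945
Verification: 5913² + 616² = 34963569 + 379456 = 35343025 = 5945² ✓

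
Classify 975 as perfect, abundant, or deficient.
deficient

Proper divisors of 975: sum = 1 + 3 + 5 + 13 + 15 + 25 + 39 + 65 + 75 + 195 + 325 = 761
Since 761 < 975, 975 is deficient.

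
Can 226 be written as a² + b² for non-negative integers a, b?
1² + 15² (a=1, b=15)

Factorization: 226 = 2 × 113
By Fermat: n is sum of two squares iff every prime p ≡ 3 (mod 4) appears to even power.
All primes ≡ 3 (mod 4) appear to even power.
Search a = 0, 1, 2, … for 226 - a² a perfect square: first hit at a = 1: 226 - 1 = 225 = 15².
226 = 1² + 15² = 1 + 225 ✓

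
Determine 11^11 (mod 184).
91

Repeated squaring. Binary of 11 = 1011.
11^1 ≡ 11 (mod 184); 11^2 ≡ 121 (mod 184); 11^4 ≡ 105 (mod 184); 11^8 ≡ 169 (mod 184)
11^11 = 11^1 × 11^2 × 11^8 ≡ 91 (mod 184)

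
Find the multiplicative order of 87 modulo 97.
96

97 is prime, so ord(87) divides φ(97) = 96.
Divisors of 96: 1, 2, 3, 4, 6, 8, 12, 16, 24, 32, 48, 96.
Repeated squaring: 87^1 ≡ 87, 87^2 ≡ 3, 87^4 ≡ 9, 87^8 ≡ 81, 87^16 ≡ 62, 87^32 ≡ 61, 87^64 ≡ 35 (mod 97).
Test 87^d mod 97 for each divisor d in increasing order:
87^1 ≡ 87
87^2 ≡ 3
87^3 = 87^2·87^1 ≡ 67
87^4 ≡ 9
87^6 = 87^4·87^2 ≡ 27
87^8 ≡ 81
87^12 = 87^8·87^4 ≡ 50
87^16 ≡ 62
87^24 = 87^16·87^8 ≡ 75
87^32 ≡ 61
87^48 = 87^32·87^16 ≡ 96
87^96 = 87^64·87^32 ≡ 1  ← first divisor giving 1
The order is 96.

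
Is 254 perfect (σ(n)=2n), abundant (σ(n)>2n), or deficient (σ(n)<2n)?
deficient

Proper divisors of 254: sum = 1 + 2 + 127 = 130
Since 130 < 254, 254 is deficient.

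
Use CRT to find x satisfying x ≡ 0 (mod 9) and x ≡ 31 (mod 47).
360

Using Chinese Remainder Theorem:
M = 9 × 47 = 423
M1 = 47, M2 = 9
y1 = 47^(-1) mod 9 = 5
y2 = 9^(-1) mod 47 = 21
x = (0×47×5 + 31×9×21) mod 423 = 360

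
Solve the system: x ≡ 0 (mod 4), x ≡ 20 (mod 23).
20

Using Chinese Remainder Theorem:
M = 4 × 23 = 92
M1 = 23, M2 = 4
y1 = 23^(-1) mod 4 = 3
y2 = 4^(-1) mod 23 = 6
x = (0×23×3 + 20×4×6) mod 92 = 20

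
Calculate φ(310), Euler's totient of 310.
120

310 = 2 × 5 × 31
φ(n) = n × ∏(1 - 1/p) for each prime p dividing n
φ(310) = 310 × (1 - 1/2) × (1 - 1/5) × (1 - 1/31) = 120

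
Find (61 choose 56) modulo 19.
0

Using Lucas' theorem:
Write n=61 and k=56 in base 19:
n in base 19: [3, 4]
k in base 19: [2, 18]
C(61,56) mod 19 = ∏ C(n_i, k_i) mod 19
Digit binomials (mod 19): C(3,2) = 3; C(4,18) = 0 (k_i > n_i)
Product: 3 × 0 = 0 ≡ 0 (mod 19)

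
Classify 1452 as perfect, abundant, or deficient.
abundant

Proper divisors of 1452: sum = 1 + 2 + 3 + 4 + 6 + 11 + 12 + 22 + ... + 242 + 363 + 484 + 726 (17 divisors) = 2272
Since 2272 > 1452, 1452 is abundant.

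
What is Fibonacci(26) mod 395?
128

Matrix identity: Q^n = [[F_(n+1), F_n], [F_n, F_(n-1)]] with Q = [[1,1],[1,0]].
n = 26 = 11010₂. Square-and-multiply, entries mod 395:
Q^1 = [[1,1],[1,0]]
Q^3 = (Q^1)²·Q = [[3,2],[2,1]]
Q^6 = (Q^3)² = [[13,8],[8,5]]
Q^13 = (Q^6)²·Q = [[377,233],[233,144]]
Q^26 = (Q^13)² = [[103,128],[128,370]]
F_26 mod 395 = Q^26[0][1] = 128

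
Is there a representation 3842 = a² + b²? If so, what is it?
11² + 61² (a=11, b=61)

Factorization: 3842 = 2 × 17 × 113
By Fermat: n is sum of two squares iff every prime p ≡ 3 (mod 4) appears to even power.
All primes ≡ 3 (mod 4) appear to even power.
Search a = 0, 1, 2, … for 3842 - a² a perfect square: first hit at a = 11: 3842 - 121 = 3721 = 61².
3842 = 11² + 61² = 121 + 3721 ✓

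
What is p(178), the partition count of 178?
571701605655

p(n) counts ways to write n as a sum of positive integers (order ignored).
Euler's pentagonal recurrence: p(k) = p(k-1) + p(k-2) - p(k-5) - p(k-7) + p(k-12) + p(k-15) - ... (offsets j(3j∓1)/2, signs ++--, p(0)=1, p(<0)=0).
DP table for k = 0..177: p(0)=1, p(1)=1, p(2)=2, p(3)=3, p(4)=5, p(5)=7, p(6)=11, p(7)=15, p(8)=22, p(9)=30, p(10)=42, p(11)=56, p(12)=77, p(13)=101, p(14)=135, p(15)=176, p(16)=231, p(17)=297, p(18)=385, p(19)=490, p(20)=627, p(21)=792, p(22)=1002, p(23)=1255, p(24)=1575, p(25)=1958, p(26)=2436, p(27)=3010, p(28)=3718, p(29)=4565, p(30)=5604, p(31)=6842, p(32)=8349, p(33)=10143, p(34)=12310, p(35)=14883, p(36)=17977, p(37)=21637, p(38)=26015, p(39)=31185, p(40)=37338, p(41)=44583, p(42)=53174, p(43)=63261, p(44)=75175, p(45)=89134, p(46)=105558, p(47)=124754, p(48)=147273, p(49)=173525, p(50)=204226, p(51)=239943, p(52)=281589, p(53)=329931, p(54)=386155, p(55)=451276, p(56)=526823, p(57)=614154, p(58)=715220, p(59)=831820, p(60)=966467, p(61)=1121505, p(62)=1300156, p(63)=1505499, p(64)=1741630, p(65)=2012558, p(66)=2323520, p(67)=2679689, p(68)=3087735, p(69)=3554345, p(70)=4087968, p(71)=4697205, p(72)=5392783, p(73)=6185689, p(74)=7089500, p(75)=8118264, p(76)=9289091, p(77)=10619863, p(78)=12132164, p(79)=13848650, p(80)=15796476, p(81)=18004327, p(82)=20506255, p(83)=23338469, p(84)=26543660, p(85)=30167357, p(86)=34262962, p(87)=38887673, p(88)=44108109, p(89)=49995925, p(90)=56634173, p(91)=64112359, p(92)=72533807, p(93)=82010177, p(94)=92669720, p(95)=104651419, p(96)=118114304, p(97)=133230930, p(98)=150198136, p(99)=169229875, p(100)=190569292, p(101)=214481126, p(102)=241265379, p(103)=271248950, p(104)=304801365, p(105)=342325709, p(106)=384276336, p(107)=431149389, p(108)=483502844, p(109)=541946240, p(110)=607163746, p(111)=679903203, p(112)=761002156, p(113)=851376628, p(114)=952050665, p(115)=1064144451, p(116)=1188908248, p(117)=1327710076, p(118)=1482074143, p(119)=1653668665, p(120)=1844349560, p(121)=2056148051, p(122)=2291320912, p(123)=2552338241, p(124)=2841940500, p(125)=3163127352, p(126)=3519222692, p(127)=3913864295, p(128)=4351078600, p(129)=4835271870, p(130)=5371315400, p(131)=5964539504, p(132)=6620830889, p(133)=7346629512, p(134)=8149040695, p(135)=9035836076, p(136)=10015581680, p(137)=11097645016, p(138)=12292341831, p(139)=13610949895, p(140)=15065878135, p(141)=16670689208, p(142)=18440293320, p(143)=20390982757, p(144)=22540654445, p(145)=24908858009, p(146)=27517052599, p(147)=30388671978, p(148)=33549419497, p(149)=37027355200, p(150)=40853235313, p(151)=45060624582, p(152)=49686288421, p(153)=54770336324, p(154)=60356673280, p(155)=66493182097, p(156)=73232243759, p(157)=80630964769, p(158)=88751778802, p(159)=97662728555, p(160)=107438159466, p(161)=118159068427, p(162)=129913904637, p(163)=142798995930, p(164)=156919475295, p(165)=172389800255, p(166)=189334822579, p(167)=207890420102, p(168)=228204732751, p(169)=250438925115, p(170)=274768617130, p(171)=301384802048, p(172)=330495499613, p(173)=362326859895, p(174)=397125074750, p(175)=435157697830, p(176)=476715857290, p(177)=522115831195.
Final step: p(178) = p(177) + p(176) - p(173) - p(171) + p(166) + p(163) - p(156) - p(152) + p(143) + p(138) - p(127) - p(121) + p(108) + p(101) - p(86) - p(78) + p(61) + p(52) - p(33) - p(23) + p(2)
= 522115831195 + 476715857290 - 362326859895 - 301384802048 + 189334822579 + 142798995930 - 73232243759 - 49686288421 + 20390982757 + 12292341831 - 3913864295 - 2056148051 + 483502844 + 214481126 - 34262962 - 12132164 + 1121505 + 281589 - 10143 - 1255 + 2
= 571701605655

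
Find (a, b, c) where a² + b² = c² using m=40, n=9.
(1519, 720, 1681)

Euclid's formula: a = m² - n², b = 2mn, c = m² + n²
m = 40, n = 9
a = 40² - 9² = 1600 - 81 = 1519
b = 2 × 40 × 9 = 720
c = 40² + 9² = 1600 + 81 = 1681
Verification: 1519² + 720² = 2307361 + 518400 = 2825761 = 1681² ✓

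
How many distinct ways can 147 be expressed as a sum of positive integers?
30388671978

p(n) counts ways to write n as a sum of positive integers (order ignored).
Euler's pentagonal recurrence: p(k) = p(k-1) + p(k-2) - p(k-5) - p(k-7) + p(k-12) + p(k-15) - ... (offsets j(3j∓1)/2, signs ++--, p(0)=1, p(<0)=0).
DP table for k = 0..146: p(0)=1, p(1)=1, p(2)=2, p(3)=3, p(4)=5, p(5)=7, p(6)=11, p(7)=15, p(8)=22, p(9)=30, p(10)=42, p(11)=56, p(12)=77, p(13)=101, p(14)=135, p(15)=176, p(16)=231, p(17)=297, p(18)=385, p(19)=490, p(20)=627, p(21)=792, p(22)=1002, p(23)=1255, p(24)=1575, p(25)=1958, p(26)=2436, p(27)=3010, p(28)=3718, p(29)=4565, p(30)=5604, p(31)=6842, p(32)=8349, p(33)=10143, p(34)=12310, p(35)=14883, p(36)=17977, p(37)=21637, p(38)=26015, p(39)=31185, p(40)=37338, p(41)=44583, p(42)=53174, p(43)=63261, p(44)=75175, p(45)=89134, p(46)=105558, p(47)=124754, p(48)=147273, p(49)=173525, p(50)=204226, p(51)=239943, p(52)=281589, p(53)=329931, p(54)=386155, p(55)=451276, p(56)=526823, p(57)=614154, p(58)=715220, p(59)=831820, p(60)=966467, p(61)=1121505, p(62)=1300156, p(63)=1505499, p(64)=1741630, p(65)=2012558, p(66)=2323520, p(67)=2679689, p(68)=3087735, p(69)=3554345, p(70)=4087968, p(71)=4697205, p(72)=5392783, p(73)=6185689, p(74)=7089500, p(75)=8118264, p(76)=9289091, p(77)=10619863, p(78)=12132164, p(79)=13848650, p(80)=15796476, p(81)=18004327, p(82)=20506255, p(83)=23338469, p(84)=26543660, p(85)=30167357, p(86)=34262962, p(87)=38887673, p(88)=44108109, p(89)=49995925, p(90)=56634173, p(91)=64112359, p(92)=72533807, p(93)=82010177, p(94)=92669720, p(95)=104651419, p(96)=118114304, p(97)=133230930, p(98)=150198136, p(99)=169229875, p(100)=190569292, p(101)=214481126, p(102)=241265379, p(103)=271248950, p(104)=304801365, p(105)=342325709, p(106)=384276336, p(107)=431149389, p(108)=483502844, p(109)=541946240, p(110)=607163746, p(111)=679903203, p(112)=761002156, p(113)=851376628, p(114)=952050665, p(115)=1064144451, p(116)=1188908248, p(117)=1327710076, p(118)=1482074143, p(119)=1653668665, p(120)=1844349560, p(121)=2056148051, p(122)=2291320912, p(123)=2552338241, p(124)=2841940500, p(125)=3163127352, p(126)=3519222692, p(127)=3913864295, p(128)=4351078600, p(129)=4835271870, p(130)=5371315400, p(131)=5964539504, p(132)=6620830889, p(133)=7346629512, p(134)=8149040695, p(135)=9035836076, p(136)=10015581680, p(137)=11097645016, p(138)=12292341831, p(139)=13610949895, p(140)=15065878135, p(141)=16670689208, p(142)=18440293320, p(143)=20390982757, p(144)=22540654445, p(145)=24908858009, p(146)=27517052599.
Final step: p(147) = p(146) + p(145) - p(142) - p(140) + p(135) + p(132) - p(125) - p(121) + p(112) + p(107) - p(96) - p(90) + p(77) + p(70) - p(55) - p(47) + p(30) + p(21) - p(2)
= 27517052599 + 24908858009 - 18440293320 - 15065878135 + 9035836076 + 6620830889 - 3163127352 - 2056148051 + 761002156 + 431149389 - 118114304 - 56634173 + 10619863 + 4087968 - 451276 - 124754 + 5604 + 792 - 2
= 30388671978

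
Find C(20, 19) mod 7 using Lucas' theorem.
6

Using Lucas' theorem:
Write n=20 and k=19 in base 7:
n in base 7: [2, 6]
k in base 7: [2, 5]
C(20,19) mod 7 = ∏ C(n_i, k_i) mod 7
Digit binomials (mod 7): C(2,2) = 1; C(6,5) = 6
Product: 1 × 6 = 6 ≡ 6 (mod 7)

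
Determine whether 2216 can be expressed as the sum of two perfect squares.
10² + 46² (a=10, b=46)

Factorization: 2216 = 2^3 × 277
By Fermat: n is sum of two squares iff every prime p ≡ 3 (mod 4) appears to even power.
All primes ≡ 3 (mod 4) appear to even power.
Search a = 0, 1, 2, … for 2216 - a² a perfect square: first hit at a = 10: 2216 - 100 = 2116 = 46².
2216 = 10² + 46² = 100 + 2116 ✓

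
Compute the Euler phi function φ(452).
224

452 = 2^2 × 113
φ(n) = n × ∏(1 - 1/p) for each prime p dividing n
φ(452) = 452 × (1 - 1/2) × (1 - 1/113) = 224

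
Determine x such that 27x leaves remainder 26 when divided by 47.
x ≡ 41 (mod 47)

gcd(27, 47) = 1, which divides 26, so solutions exist.
Find 27^(-1) mod 47 by the extended Euclidean algorithm:
47 = 1 × 27 + 20  ⟹  20 = (1)·47 + (-1)·27
27 = 1 × 20 + 7  ⟹  7 = (-1)·47 + (2)·27
20 = 2 × 7 + 6  ⟹  6 = (3)·47 + (-5)·27
7 = 1 × 6 + 1  ⟹  1 = (-4)·47 + (7)·27
So (7)·27 ≡ 1 (mod 47), i.e. 27^(-1) ≡ 7 (mod 47).
x ≡ 7 × 26 = 182 ≡ 41 (mod 47).
Check: 27 × 41 = 1107 ≡ 26 (mod 47).
Unique solution: x ≡ 41 (mod 47)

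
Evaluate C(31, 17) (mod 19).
0

Using Lucas' theorem:
Write n=31 and k=17 in base 19:
n in base 19: [1, 12]
k in base 19: [0, 17]
C(31,17) mod 19 = ∏ C(n_i, k_i) mod 19
Digit binomials (mod 19): C(1,0) = 1; C(12,17) = 0 (k_i > n_i)
Product: 1 × 0 = 0 ≡ 0 (mod 19)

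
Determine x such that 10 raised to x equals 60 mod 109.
14

Baby-step giant-step with step n = ⌈√109⌉ = 11.
Baby steps 10^j mod 109 (j:value) for j=0..10: 0:1, 1:10, 2:100, 3:19, 4:81, 5:47, 6:34, 7:13, 8:21, 9:101, 10:29.
Giant-step multiplier: 10^(-11) ≡ 10^(108-11) = 10^97 ≡ 53 (mod 109).
Giant steps γ_i = 60·53^i mod 109: γ_0=60, γ_1=19 (in table at j=3).
x = i·n + j = 1·11 + 3 = 14.
Check: 10^14 ≡ 60 (mod 109).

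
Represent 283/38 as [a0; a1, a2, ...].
[7; 2, 4, 4]

Euclidean algorithm steps:
283 = 7 × 38 + 17
38 = 2 × 17 + 4
17 = 4 × 4 + 1
4 = 4 × 1 + 0
Continued fraction: [7; 2, 4, 4]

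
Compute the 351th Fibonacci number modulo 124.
34

Matrix identity: Q^n = [[F_(n+1), F_n], [F_n, F_(n-1)]] with Q = [[1,1],[1,0]].
n = 351 = 101011111₂. Square-and-multiply, entries mod 124:
Q^1 = [[1,1],[1,0]]
Q^2 = (Q^1)² = [[2,1],[1,1]]
Q^5 = (Q^2)²·Q = [[8,5],[5,3]]
Q^10 = (Q^5)² = [[89,55],[55,34]]
Q^21 = (Q^10)²·Q = [[103,34],[34,69]]
Q^43 = (Q^21)²·Q = [[5,109],[109,20]]
Q^87 = (Q^43)²·Q = [[123,2],[2,121]]
Q^175 = (Q^87)²·Q = [[121,5],[5,116]]
Q^351 = (Q^175)²·Q = [[103,34],[34,69]]
F_351 mod 124 = Q^351[0][1] = 34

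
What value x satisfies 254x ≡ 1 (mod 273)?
158

gcd(254, 273) = 1, so the inverse exists.
Extended Euclidean algorithm on (273, 254):
273 = 1 × 254 + 19  ⟹  19 = (1)·273 + (-1)·254
254 = 13 × 19 + 7  ⟹  7 = (-13)·273 + (14)·254
19 = 2 × 7 + 5  ⟹  5 = (27)·273 + (-29)·254
7 = 1 × 5 + 2  ⟹  2 = (-40)·273 + (43)·254
5 = 2 × 2 + 1  ⟹  1 = (107)·273 + (-115)·254
So (-115)·254 ≡ 1 (mod 273), i.e. 254^(-1) ≡ -115 ≡ 158 (mod 273).
Check: 254 × 158 = 40132 ≡ 1 (mod 273)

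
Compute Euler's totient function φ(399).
216

399 = 3 × 7 × 19
φ(n) = n × ∏(1 - 1/p) for each prime p dividing n
φ(399) = 399 × (1 - 1/3) × (1 - 1/7) × (1 - 1/19) = 216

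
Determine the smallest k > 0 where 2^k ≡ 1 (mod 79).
39

79 is prime, so ord(2) divides φ(79) = 78.
Divisors of 78: 1, 2, 3, 6, 13, 26, 39, 78.
Repeated squaring: 2^1 ≡ 2, 2^2 ≡ 4, 2^4 ≡ 16, 2^8 ≡ 19, 2^16 ≡ 45, 2^32 ≡ 50, 2^64 ≡ 51 (mod 79).
Test 2^d mod 79 for each divisor d in increasing order:
2^1 ≡ 2
2^2 ≡ 4
2^3 = 2^2·2^1 ≡ 8
2^6 = 2^4·2^2 ≡ 64
2^13 = 2^8·2^4·2^1 ≡ 55
2^26 = 2^16·2^8·2^2 ≡ 23
2^39 = 2^32·2^4·2^2·2^1 ≡ 1  ← first divisor giving 1
The order is 39.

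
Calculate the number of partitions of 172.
330495499613

p(n) counts ways to write n as a sum of positive integers (order ignored).
Euler's pentagonal recurrence: p(k) = p(k-1) + p(k-2) - p(k-5) - p(k-7) + p(k-12) + p(k-15) - ... (offsets j(3j∓1)/2, signs ++--, p(0)=1, p(<0)=0).
DP table for k = 0..171: p(0)=1, p(1)=1, p(2)=2, p(3)=3, p(4)=5, p(5)=7, p(6)=11, p(7)=15, p(8)=22, p(9)=30, p(10)=42, p(11)=56, p(12)=77, p(13)=101, p(14)=135, p(15)=176, p(16)=231, p(17)=297, p(18)=385, p(19)=490, p(20)=627, p(21)=792, p(22)=1002, p(23)=1255, p(24)=1575, p(25)=1958, p(26)=2436, p(27)=3010, p(28)=3718, p(29)=4565, p(30)=5604, p(31)=6842, p(32)=8349, p(33)=10143, p(34)=12310, p(35)=14883, p(36)=17977, p(37)=21637, p(38)=26015, p(39)=31185, p(40)=37338, p(41)=44583, p(42)=53174, p(43)=63261, p(44)=75175, p(45)=89134, p(46)=105558, p(47)=124754, p(48)=147273, p(49)=173525, p(50)=204226, p(51)=239943, p(52)=281589, p(53)=329931, p(54)=386155, p(55)=451276, p(56)=526823, p(57)=614154, p(58)=715220, p(59)=831820, p(60)=966467, p(61)=1121505, p(62)=1300156, p(63)=1505499, p(64)=1741630, p(65)=2012558, p(66)=2323520, p(67)=2679689, p(68)=3087735, p(69)=3554345, p(70)=4087968, p(71)=4697205, p(72)=5392783, p(73)=6185689, p(74)=7089500, p(75)=8118264, p(76)=9289091, p(77)=10619863, p(78)=12132164, p(79)=13848650, p(80)=15796476, p(81)=18004327, p(82)=20506255, p(83)=23338469, p(84)=26543660, p(85)=30167357, p(86)=34262962, p(87)=38887673, p(88)=44108109, p(89)=49995925, p(90)=56634173, p(91)=64112359, p(92)=72533807, p(93)=82010177, p(94)=92669720, p(95)=104651419, p(96)=118114304, p(97)=133230930, p(98)=150198136, p(99)=169229875, p(100)=190569292, p(101)=214481126, p(102)=241265379, p(103)=271248950, p(104)=304801365, p(105)=342325709, p(106)=384276336, p(107)=431149389, p(108)=483502844, p(109)=541946240, p(110)=607163746, p(111)=679903203, p(112)=761002156, p(113)=851376628, p(114)=952050665, p(115)=1064144451, p(116)=1188908248, p(117)=1327710076, p(118)=1482074143, p(119)=1653668665, p(120)=1844349560, p(121)=2056148051, p(122)=2291320912, p(123)=2552338241, p(124)=2841940500, p(125)=3163127352, p(126)=3519222692, p(127)=3913864295, p(128)=4351078600, p(129)=4835271870, p(130)=5371315400, p(131)=5964539504, p(132)=6620830889, p(133)=7346629512, p(134)=8149040695, p(135)=9035836076, p(136)=10015581680, p(137)=11097645016, p(138)=12292341831, p(139)=13610949895, p(140)=15065878135, p(141)=16670689208, p(142)=18440293320, p(143)=20390982757, p(144)=22540654445, p(145)=24908858009, p(146)=27517052599, p(147)=30388671978, p(148)=33549419497, p(149)=37027355200, p(150)=40853235313, p(151)=45060624582, p(152)=49686288421, p(153)=54770336324, p(154)=60356673280, p(155)=66493182097, p(156)=73232243759, p(157)=80630964769, p(158)=88751778802, p(159)=97662728555, p(160)=107438159466, p(161)=118159068427, p(162)=129913904637, p(163)=142798995930, p(164)=156919475295, p(165)=172389800255, p(166)=189334822579, p(167)=207890420102, p(168)=228204732751, p(169)=250438925115, p(170)=274768617130, p(171)=301384802048.
Final step: p(172) = p(171) + p(170) - p(167) - p(165) + p(160) + p(157) - p(150) - p(146) + p(137) + p(132) - p(121) - p(115) + p(102) + p(95) - p(80) - p(72) + p(55) + p(46) - p(27) - p(17)
= 301384802048 + 274768617130 - 207890420102 - 172389800255 + 107438159466 + 80630964769 - 40853235313 - 27517052599 + 11097645016 + 6620830889 - 2056148051 - 1064144451 + 241265379 + 104651419 - 15796476 - 5392783 + 451276 + 105558 - 3010 - 297
= 330495499613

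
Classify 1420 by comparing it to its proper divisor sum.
abundant

Proper divisors of 1420: sum = 1 + 2 + 4 + 5 + 10 + 20 + 71 + 142 + 284 + 355 + 710 = 1604
Since 1604 > 1420, 1420 is abundant.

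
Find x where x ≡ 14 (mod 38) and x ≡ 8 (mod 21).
470

Using Chinese Remainder Theorem:
M = 38 × 21 = 798
M1 = 21, M2 = 38
y1 = 21^(-1) mod 38 = 29
y2 = 38^(-1) mod 21 = 5
x = (14×21×29 + 8×38×5) mod 798 = 470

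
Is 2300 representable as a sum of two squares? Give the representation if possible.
Not possible

Factorization: 2300 = 2^2 × 5^2 × 23
By Fermat: n is sum of two squares iff every prime p ≡ 3 (mod 4) appears to even power.
Prime(s) ≡ 3 (mod 4) with odd exponent: [(23, 1)]
Therefore 2300 cannot be expressed as a² + b².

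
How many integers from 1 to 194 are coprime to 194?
96

194 = 2 × 97
φ(n) = n × ∏(1 - 1/p) for each prime p dividing n
φ(194) = 194 × (1 - 1/2) × (1 - 1/97) = 96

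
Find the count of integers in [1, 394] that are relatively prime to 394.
196

394 = 2 × 197
φ(n) = n × ∏(1 - 1/p) for each prime p dividing n
φ(394) = 394 × (1 - 1/2) × (1 - 1/197) = 196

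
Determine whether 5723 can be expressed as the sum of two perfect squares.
Not possible

Factorization: 5723 = 59 × 97
By Fermat: n is sum of two squares iff every prime p ≡ 3 (mod 4) appears to even power.
Prime(s) ≡ 3 (mod 4) with odd exponent: [(59, 1)]
Therefore 5723 cannot be expressed as a² + b².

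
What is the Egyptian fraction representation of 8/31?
1/4 + 1/124

Greedy algorithm:
8/31: ceiling(31/8) = 4, use 1/4
1/124: ceiling(124/1) = 124, use 1/124
Result: 8/31 = 1/4 + 1/124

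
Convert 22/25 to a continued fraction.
[0; 1, 7, 3]

Euclidean algorithm steps:
22 = 0 × 25 + 22
25 = 1 × 22 + 3
22 = 7 × 3 + 1
3 = 3 × 1 + 0
Continued fraction: [0; 1, 7, 3]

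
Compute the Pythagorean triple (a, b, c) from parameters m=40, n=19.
(1239, 1520, 1961)

Euclid's formula: a = m² - n², b = 2mn, c = m² + n²
m = 40, n = 19
a = 40² - 19² = 1600 - 361 = 1239
b = 2 × 40 × 19 = 1520
c = 40² + 19² = 1600 + 361 = 1961
Verification: 1239² + 1520² = 1535121 + 2310400 = 3845521 = 1961² ✓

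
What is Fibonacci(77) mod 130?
117

Matrix identity: Q^n = [[F_(n+1), F_n], [F_n, F_(n-1)]] with Q = [[1,1],[1,0]].
n = 77 = 1001101₂. Square-and-multiply, entries mod 130:
Q^1 = [[1,1],[1,0]]
Q^2 = (Q^1)² = [[2,1],[1,1]]
Q^4 = (Q^2)² = [[5,3],[3,2]]
Q^9 = (Q^4)²·Q = [[55,34],[34,21]]
Q^19 = (Q^9)²·Q = [[5,21],[21,114]]
Q^38 = (Q^19)² = [[76,29],[29,47]]
Q^77 = (Q^38)²·Q = [[44,117],[117,57]]
F_77 mod 130 = Q^77[0][1] = 117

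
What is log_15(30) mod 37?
26

Baby-step giant-step with step n = ⌈√37⌉ = 7.
Baby steps 15^j mod 37 (j:value) for j=0..6: 0:1, 1:15, 2:3, 3:8, 4:9, 5:24, 6:27.
Giant-step multiplier: 15^(-7) ≡ 15^(36-7) = 15^29 ≡ 18 (mod 37).
Giant steps γ_i = 30·18^i mod 37: γ_0=30, γ_1=22, γ_2=26, γ_3=24 (in table at j=5).
x = i·n + j = 3·7 + 5 = 26.
Check: 15^26 ≡ 30 (mod 37).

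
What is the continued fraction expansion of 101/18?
[5; 1, 1, 1, 1, 3]

Euclidean algorithm steps:
101 = 5 × 18 + 11
18 = 1 × 11 + 7
11 = 1 × 7 + 4
7 = 1 × 4 + 3
4 = 1 × 3 + 1
3 = 3 × 1 + 0
Continued fraction: [5; 1, 1, 1, 1, 3]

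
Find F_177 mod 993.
949

Matrix identity: Q^n = [[F_(n+1), F_n], [F_n, F_(n-1)]] with Q = [[1,1],[1,0]].
n = 177 = 10110001₂. Square-and-multiply, entries mod 993:
Q^1 = [[1,1],[1,0]]
Q^2 = (Q^1)² = [[2,1],[1,1]]
Q^5 = (Q^2)²·Q = [[8,5],[5,3]]
Q^11 = (Q^5)²·Q = [[144,89],[89,55]]
Q^22 = (Q^11)² = [[853,830],[830,23]]
Q^44 = (Q^22)² = [[491,204],[204,287]]
Q^88 = (Q^44)² = [[685,825],[825,853]]
Q^177 = (Q^88)²·Q = [[745,949],[949,789]]
F_177 mod 993 = Q^177[0][1] = 949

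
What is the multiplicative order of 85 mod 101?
50

101 is prime, so ord(85) divides φ(101) = 100.
Divisors of 100: 1, 2, 4, 5, 10, 20, 25, 50, 100.
Repeated squaring: 85^1 ≡ 85, 85^2 ≡ 54, 85^4 ≡ 88, 85^8 ≡ 68, 85^16 ≡ 79, 85^32 ≡ 80, 85^64 ≡ 37 (mod 101).
Test 85^d mod 101 for each divisor d in increasing order:
85^1 ≡ 85
85^2 ≡ 54
85^4 ≡ 88
85^5 = 85^4·85^1 ≡ 6
85^10 = 85^8·85^2 ≡ 36
85^20 = 85^16·85^4 ≡ 84
85^25 = 85^16·85^8·85^1 ≡ 100
85^50 = 85^32·85^16·85^2 ≡ 1  ← first divisor giving 1
The order is 50.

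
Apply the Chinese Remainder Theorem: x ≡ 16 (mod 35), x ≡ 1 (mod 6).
121

Using Chinese Remainder Theorem:
M = 35 × 6 = 210
M1 = 6, M2 = 35
y1 = 6^(-1) mod 35 = 6
y2 = 35^(-1) mod 6 = 5
x = (16×6×6 + 1×35×5) mod 210 = 121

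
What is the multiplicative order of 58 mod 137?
136

137 is prime, so ord(58) divides φ(137) = 136.
Divisors of 136: 1, 2, 4, 8, 17, 34, 68, 136.
Repeated squaring: 58^1 ≡ 58, 58^2 ≡ 76, 58^4 ≡ 22, 58^8 ≡ 73, 58^16 ≡ 123, 58^32 ≡ 59, 58^64 ≡ 56, 58^128 ≡ 122 (mod 137).
Test 58^d mod 137 for each divisor d in increasing order:
58^1 ≡ 58
58^2 ≡ 76
58^4 ≡ 22
58^8 ≡ 73
58^17 = 58^16·58^1 ≡ 10
58^34 = 58^32·58^2 ≡ 100
58^68 = 58^64·58^4 ≡ 136
58^136 = 58^128·58^8 ≡ 1  ← first divisor giving 1
The order is 136.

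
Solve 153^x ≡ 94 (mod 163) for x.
17

Baby-step giant-step with step n = ⌈√163⌉ = 13.
Baby steps 153^j mod 163 (j:value) for j=0..12: 0:1, 1:153, 2:100, 3:141, 4:57, 5:82, 6:158, 7:50, 8:152, 9:110, 10:41, 11:79, 12:25.
Giant-step multiplier: 153^(-13) ≡ 153^(162-13) = 153^149 ≡ 148 (mod 163).
Giant steps γ_i = 94·148^i mod 163: γ_0=94, γ_1=57 (in table at j=4).
x = i·n + j = 1·13 + 4 = 17.
Check: 153^17 ≡ 94 (mod 163).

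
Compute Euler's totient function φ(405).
216

405 = 3^4 × 5
φ(n) = n × ∏(1 - 1/p) for each prime p dividing n
φ(405) = 405 × (1 - 1/3) × (1 - 1/5) = 216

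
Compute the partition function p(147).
30388671978

p(n) counts ways to write n as a sum of positive integers (order ignored).
Euler's pentagonal recurrence: p(k) = p(k-1) + p(k-2) - p(k-5) - p(k-7) + p(k-12) + p(k-15) - ... (offsets j(3j∓1)/2, signs ++--, p(0)=1, p(<0)=0).
DP table for k = 0..146: p(0)=1, p(1)=1, p(2)=2, p(3)=3, p(4)=5, p(5)=7, p(6)=11, p(7)=15, p(8)=22, p(9)=30, p(10)=42, p(11)=56, p(12)=77, p(13)=101, p(14)=135, p(15)=176, p(16)=231, p(17)=297, p(18)=385, p(19)=490, p(20)=627, p(21)=792, p(22)=1002, p(23)=1255, p(24)=1575, p(25)=1958, p(26)=2436, p(27)=3010, p(28)=3718, p(29)=4565, p(30)=5604, p(31)=6842, p(32)=8349, p(33)=10143, p(34)=12310, p(35)=14883, p(36)=17977, p(37)=21637, p(38)=26015, p(39)=31185, p(40)=37338, p(41)=44583, p(42)=53174, p(43)=63261, p(44)=75175, p(45)=89134, p(46)=105558, p(47)=124754, p(48)=147273, p(49)=173525, p(50)=204226, p(51)=239943, p(52)=281589, p(53)=329931, p(54)=386155, p(55)=451276, p(56)=526823, p(57)=614154, p(58)=715220, p(59)=831820, p(60)=966467, p(61)=1121505, p(62)=1300156, p(63)=1505499, p(64)=1741630, p(65)=2012558, p(66)=2323520, p(67)=2679689, p(68)=3087735, p(69)=3554345, p(70)=4087968, p(71)=4697205, p(72)=5392783, p(73)=6185689, p(74)=7089500, p(75)=8118264, p(76)=9289091, p(77)=10619863, p(78)=12132164, p(79)=13848650, p(80)=15796476, p(81)=18004327, p(82)=20506255, p(83)=23338469, p(84)=26543660, p(85)=30167357, p(86)=34262962, p(87)=38887673, p(88)=44108109, p(89)=49995925, p(90)=56634173, p(91)=64112359, p(92)=72533807, p(93)=82010177, p(94)=92669720, p(95)=104651419, p(96)=118114304, p(97)=133230930, p(98)=150198136, p(99)=169229875, p(100)=190569292, p(101)=214481126, p(102)=241265379, p(103)=271248950, p(104)=304801365, p(105)=342325709, p(106)=384276336, p(107)=431149389, p(108)=483502844, p(109)=541946240, p(110)=607163746, p(111)=679903203, p(112)=761002156, p(113)=851376628, p(114)=952050665, p(115)=1064144451, p(116)=1188908248, p(117)=1327710076, p(118)=1482074143, p(119)=1653668665, p(120)=1844349560, p(121)=2056148051, p(122)=2291320912, p(123)=2552338241, p(124)=2841940500, p(125)=3163127352, p(126)=3519222692, p(127)=3913864295, p(128)=4351078600, p(129)=4835271870, p(130)=5371315400, p(131)=5964539504, p(132)=6620830889, p(133)=7346629512, p(134)=8149040695, p(135)=9035836076, p(136)=10015581680, p(137)=11097645016, p(138)=12292341831, p(139)=13610949895, p(140)=15065878135, p(141)=16670689208, p(142)=18440293320, p(143)=20390982757, p(144)=22540654445, p(145)=24908858009, p(146)=27517052599.
Final step: p(147) = p(146) + p(145) - p(142) - p(140) + p(135) + p(132) - p(125) - p(121) + p(112) + p(107) - p(96) - p(90) + p(77) + p(70) - p(55) - p(47) + p(30) + p(21) - p(2)
= 27517052599 + 24908858009 - 18440293320 - 15065878135 + 9035836076 + 6620830889 - 3163127352 - 2056148051 + 761002156 + 431149389 - 118114304 - 56634173 + 10619863 + 4087968 - 451276 - 124754 + 5604 + 792 - 2
= 30388671978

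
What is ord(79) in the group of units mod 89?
44

89 is prime, so ord(79) divides φ(89) = 88.
Divisors of 88: 1, 2, 4, 8, 11, 22, 44, 88.
Repeated squaring: 79^1 ≡ 79, 79^2 ≡ 11, 79^4 ≡ 32, 79^8 ≡ 45, 79^16 ≡ 67, 79^32 ≡ 39, 79^64 ≡ 8 (mod 89).
Test 79^d mod 89 for each divisor d in increasing order:
79^1 ≡ 79
79^2 ≡ 11
79^4 ≡ 32
79^8 ≡ 45
79^11 = 79^8·79^2·79^1 ≡ 34
79^22 = 79^16·79^4·79^2 ≡ 88
79^44 = 79^32·79^8·79^4 ≡ 1  ← first divisor giving 1
The order is 44.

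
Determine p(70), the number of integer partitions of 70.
4087968

p(n) counts ways to write n as a sum of positive integers (order ignored).
Euler's pentagonal recurrence: p(k) = p(k-1) + p(k-2) - p(k-5) - p(k-7) + p(k-12) + p(k-15) - ... (offsets j(3j∓1)/2, signs ++--, p(0)=1, p(<0)=0).
DP table for k = 0..69: p(0)=1, p(1)=1, p(2)=2, p(3)=3, p(4)=5, p(5)=7, p(6)=11, p(7)=15, p(8)=22, p(9)=30, p(10)=42, p(11)=56, p(12)=77, p(13)=101, p(14)=135, p(15)=176, p(16)=231, p(17)=297, p(18)=385, p(19)=490, p(20)=627, p(21)=792, p(22)=1002, p(23)=1255, p(24)=1575, p(25)=1958, p(26)=2436, p(27)=3010, p(28)=3718, p(29)=4565, p(30)=5604, p(31)=6842, p(32)=8349, p(33)=10143, p(34)=12310, p(35)=14883, p(36)=17977, p(37)=21637, p(38)=26015, p(39)=31185, p(40)=37338, p(41)=44583, p(42)=53174, p(43)=63261, p(44)=75175, p(45)=89134, p(46)=105558, p(47)=124754, p(48)=147273, p(49)=173525, p(50)=204226, p(51)=239943, p(52)=281589, p(53)=329931, p(54)=386155, p(55)=451276, p(56)=526823, p(57)=614154, p(58)=715220, p(59)=831820, p(60)=966467, p(61)=1121505, p(62)=1300156, p(63)=1505499, p(64)=1741630, p(65)=2012558, p(66)=2323520, p(67)=2679689, p(68)=3087735, p(69)=3554345.
Final step: p(70) = p(69) + p(68) - p(65) - p(63) + p(58) + p(55) - p(48) - p(44) + p(35) + p(30) - p(19) - p(13) + p(0)
= 3554345 + 3087735 - 2012558 - 1505499 + 715220 + 451276 - 147273 - 75175 + 14883 + 5604 - 490 - 101 + 1
= 4087968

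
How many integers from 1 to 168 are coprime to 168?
48

168 = 2^3 × 3 × 7
φ(n) = n × ∏(1 - 1/p) for each prime p dividing n
φ(168) = 168 × (1 - 1/2) × (1 - 1/3) × (1 - 1/7) = 48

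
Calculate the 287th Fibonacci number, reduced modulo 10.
3

Matrix identity: Q^n = [[F_(n+1), F_n], [F_n, F_(n-1)]] with Q = [[1,1],[1,0]].
n = 287 = 100011111₂. Square-and-multiply, entries mod 10:
Q^1 = [[1,1],[1,0]]
Q^2 = (Q^1)² = [[2,1],[1,1]]
Q^4 = (Q^2)² = [[5,3],[3,2]]
Q^8 = (Q^4)² = [[4,1],[1,3]]
Q^17 = (Q^8)²·Q = [[4,7],[7,7]]
Q^35 = (Q^17)²·Q = [[2,5],[5,7]]
Q^71 = (Q^35)²·Q = [[4,9],[9,5]]
Q^143 = (Q^71)²·Q = [[8,7],[7,1]]
Q^287 = (Q^143)²·Q = [[6,3],[3,3]]
F_287 mod 10 = Q^287[0][1] = 3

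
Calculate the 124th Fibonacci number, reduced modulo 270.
93

Matrix identity: Q^n = [[F_(n+1), F_n], [F_n, F_(n-1)]] with Q = [[1,1],[1,0]].
n = 124 = 1111100₂. Square-and-multiply, entries mod 270:
Q^1 = [[1,1],[1,0]]
Q^3 = (Q^1)²·Q = [[3,2],[2,1]]
Q^7 = (Q^3)²·Q = [[21,13],[13,8]]
Q^15 = (Q^7)²·Q = [[177,70],[70,107]]
Q^31 = (Q^15)²·Q = [[219,49],[49,170]]
Q^62 = (Q^31)² = [[142,161],[161,251]]
Q^124 = (Q^62)² = [[185,93],[93,92]]
F_124 mod 270 = Q^124[0][1] = 93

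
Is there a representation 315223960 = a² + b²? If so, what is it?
Not possible

Factorization: 315223960 = 2^3 × 5 × 199^3
By Fermat: n is sum of two squares iff every prime p ≡ 3 (mod 4) appears to even power.
Prime(s) ≡ 3 (mod 4) with odd exponent: [(199, 3)]
Therefore 315223960 cannot be expressed as a² + b².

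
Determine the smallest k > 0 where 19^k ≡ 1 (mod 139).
138

139 is prime, so ord(19) divides φ(139) = 138.
Divisors of 138: 1, 2, 3, 6, 23, 46, 69, 138.
Repeated squaring: 19^1 ≡ 19, 19^2 ≡ 83, 19^4 ≡ 78, 19^8 ≡ 107, 19^16 ≡ 51, 19^32 ≡ 99, 19^64 ≡ 71, 19^128 ≡ 37 (mod 139).
Test 19^d mod 139 for each divisor d in increasing order:
19^1 ≡ 19
19^2 ≡ 83
19^3 = 19^2·19^1 ≡ 48
19^6 = 19^4·19^2 ≡ 80
19^23 = 19^16·19^4·19^2·19^1 ≡ 97
19^46 = 19^32·19^8·19^4·19^2 ≡ 96
19^69 = 19^64·19^4·19^1 ≡ 138
19^138 = 19^128·19^8·19^2 ≡ 1  ← first divisor giving 1
The order is 138.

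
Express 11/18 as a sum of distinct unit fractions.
1/2 + 1/9

Greedy algorithm:
11/18: ceiling(18/11) = 2, use 1/2
1/9: ceiling(9/1) = 9, use 1/9
Result: 11/18 = 1/2 + 1/9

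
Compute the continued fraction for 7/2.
[3; 2]

Euclidean algorithm steps:
7 = 3 × 2 + 1
2 = 2 × 1 + 0
Continued fraction: [3; 2]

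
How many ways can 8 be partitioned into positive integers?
22

p(n) counts ways to write n as a sum of positive integers (order ignored).
Examples: 8; 7 + 1; 6 + 2; 6 + 1 + 1; 5 + 3; ... (22 total)
p(8) = 22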